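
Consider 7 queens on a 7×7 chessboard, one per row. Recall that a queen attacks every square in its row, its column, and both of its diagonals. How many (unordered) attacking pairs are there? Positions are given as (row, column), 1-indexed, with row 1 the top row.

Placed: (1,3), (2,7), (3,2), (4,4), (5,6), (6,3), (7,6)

Same column: (1,3)–(6,3) (column 3); (5,6)–(7,6) (column 6).
Same diagonal: (2,7)–(6,3) (|2−6| = |7−3| = 4); (3,2)–(7,6) (|3−7| = |2−6| = 4).
Total attacking pairs: 4.

4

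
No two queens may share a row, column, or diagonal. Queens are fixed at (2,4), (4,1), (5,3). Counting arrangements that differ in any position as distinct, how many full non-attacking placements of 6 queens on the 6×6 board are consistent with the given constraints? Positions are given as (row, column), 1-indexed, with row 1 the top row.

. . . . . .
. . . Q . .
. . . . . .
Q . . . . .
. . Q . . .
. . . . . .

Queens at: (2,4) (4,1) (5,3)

1

Branch on row 1: col 2 → 1; col 6 → 0.
Sum: 1 + 0 = 1.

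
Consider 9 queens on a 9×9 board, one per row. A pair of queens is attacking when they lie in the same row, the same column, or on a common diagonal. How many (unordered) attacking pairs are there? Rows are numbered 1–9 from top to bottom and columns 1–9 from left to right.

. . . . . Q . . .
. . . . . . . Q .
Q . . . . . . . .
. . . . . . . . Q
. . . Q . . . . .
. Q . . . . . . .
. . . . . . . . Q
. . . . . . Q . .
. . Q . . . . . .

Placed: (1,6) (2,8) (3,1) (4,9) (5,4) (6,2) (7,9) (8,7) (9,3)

3

Same column: (4,9)–(7,9) (column 9).
Same diagonal: (1,6)–(4,9) (|1−4| = |6−9| = 3); (5,4)–(8,7) (|5−8| = |4−7| = 3).
Total attacking pairs: 3.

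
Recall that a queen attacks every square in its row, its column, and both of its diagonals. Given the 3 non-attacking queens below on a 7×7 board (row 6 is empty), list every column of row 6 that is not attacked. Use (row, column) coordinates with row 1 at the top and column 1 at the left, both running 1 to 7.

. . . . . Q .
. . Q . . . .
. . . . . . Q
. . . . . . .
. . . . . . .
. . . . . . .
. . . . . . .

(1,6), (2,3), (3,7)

(1,6) attacks row 6 at column 6 and diagonals 1.
(2,3) attacks row 6 at column 3 and diagonals 7.
(3,7) attacks row 6 at column 7 and diagonals 4.
Attacked columns: {1, 3, 4, 6, 7}. Safe: {2, 5}.

columns 2, 5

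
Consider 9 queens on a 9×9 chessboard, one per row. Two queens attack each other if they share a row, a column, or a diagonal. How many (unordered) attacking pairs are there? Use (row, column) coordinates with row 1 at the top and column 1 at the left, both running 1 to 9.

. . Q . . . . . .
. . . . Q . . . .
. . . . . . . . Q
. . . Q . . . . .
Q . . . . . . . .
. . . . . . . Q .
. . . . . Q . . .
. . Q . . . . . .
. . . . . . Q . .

Same column: (1,3)–(8,3) (column 3).
Same diagonal: (1,3)–(6,8) (|1−6| = |3−8| = 5).
Total attacking pairs: 2.

2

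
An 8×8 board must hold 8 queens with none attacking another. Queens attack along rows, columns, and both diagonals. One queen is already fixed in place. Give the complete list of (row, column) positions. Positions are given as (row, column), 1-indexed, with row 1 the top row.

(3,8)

(1,1) (2,5) (3,8) (4,6) (5,3) (6,7) (7,2) (8,4)

Row 1: attacked by (3,8)→{6,8}. Safe: 1, 2, 3, 4, 5, 7. Place at column 1.
Row 2: attacked by (1,1)→{1,2}; (3,8)→{7,8}. Safe: 3, 4, 5, 6. Place at column 5.
Row 4: attacked by (1,1)→{1,4}; (2,5)→{3,5,7}; (3,8)→{7,8}. Safe: 2, 6. Place at column 6.
Row 5: attacked by (1,1)→{1,5}; (2,5)→{2,5,8}; (3,8)→{6,8}; (4,6)→{5,6,7}. Safe: 3, 4. Place at column 3.
Row 6: attacked by (1,1)→{1,6}; (2,5)→{1,5}; (3,8)→{5,8}; (4,6)→{4,6,8}; (5,3)→{2,3,4}. Safe: 7. Place at column 7.
Row 7: attacked by (1,1)→{1,7}; (2,5)→{5}; (3,8)→{4,8}; (4,6)→{3,6}; (5,3)→{1,3,5}; (6,7)→{6,7,8}. Safe: 2. Place at column 2.
Row 8: attacked by (1,1)→{1,8}; (2,5)→{5}; (3,8)→{3,8}; (4,6)→{2,6}; (5,3)→{3,6}; (6,7)→{5,7}; (7,2)→{1,2,3}. Safe: 4. Place at column 4.
Columns [1, 5, 8, 6, 3, 7, 2, 4], r−c [0, -3, -5, -2, 2, -1, 5, 4], r+c [2, 7, 11, 10, 8, 13, 9, 12] are all distinct, so no two queens attack.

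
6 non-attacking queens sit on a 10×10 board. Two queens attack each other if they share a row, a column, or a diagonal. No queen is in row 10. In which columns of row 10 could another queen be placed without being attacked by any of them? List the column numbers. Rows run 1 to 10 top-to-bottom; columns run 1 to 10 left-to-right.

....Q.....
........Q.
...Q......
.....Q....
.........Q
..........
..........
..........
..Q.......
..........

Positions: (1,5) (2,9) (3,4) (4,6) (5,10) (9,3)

columns 7, 8

(1,5) attacks row 10 at column 5.
(2,9) attacks row 10 at column 9 and diagonals 1.
(3,4) attacks row 10 at column 4.
(4,6) attacks row 10 at column 6.
(5,10) attacks row 10 at column 10 and diagonals 5.
(9,3) attacks row 10 at column 3 and diagonals 2, 4.
Attacked columns: {1, 2, 3, 4, 5, 6, 9, 10}. Safe: {7, 8}.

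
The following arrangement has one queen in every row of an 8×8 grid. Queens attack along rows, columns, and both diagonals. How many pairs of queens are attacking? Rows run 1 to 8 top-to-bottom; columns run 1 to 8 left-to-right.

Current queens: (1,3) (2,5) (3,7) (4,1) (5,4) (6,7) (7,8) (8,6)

Same column: (3,7)–(6,7) (column 7).
Same diagonal: (6,7)–(7,8) (|6−7| = |7−8| = 1).
Total attacking pairs: 2.

2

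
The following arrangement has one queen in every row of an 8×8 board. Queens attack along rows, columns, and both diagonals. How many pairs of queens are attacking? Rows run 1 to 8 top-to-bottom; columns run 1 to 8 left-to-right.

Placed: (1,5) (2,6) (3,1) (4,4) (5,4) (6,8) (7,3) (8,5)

4

Same column: (1,5)–(8,5) (column 5); (4,4)–(5,4) (column 4).
Same diagonal: (1,5)–(2,6) (|1−2| = |5−6| = 1); (2,6)–(4,4) (|2−4| = |6−4| = 2).
Total attacking pairs: 4.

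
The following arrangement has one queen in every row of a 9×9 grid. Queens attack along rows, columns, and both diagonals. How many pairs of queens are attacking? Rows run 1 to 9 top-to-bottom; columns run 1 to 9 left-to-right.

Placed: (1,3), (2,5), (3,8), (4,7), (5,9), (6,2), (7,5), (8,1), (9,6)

3

Same column: (2,5)–(7,5) (column 5).
Same diagonal: (2,5)–(4,7) (|2−4| = |5−7| = 2); (3,8)–(4,7) (|3−4| = |8−7| = 1).
Total attacking pairs: 3.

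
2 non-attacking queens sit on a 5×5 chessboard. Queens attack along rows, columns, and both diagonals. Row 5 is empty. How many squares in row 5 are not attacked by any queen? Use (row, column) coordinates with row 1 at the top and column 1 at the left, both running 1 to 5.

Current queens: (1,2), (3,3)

1

(1,2) attacks row 5 at column 2.
(3,3) attacks row 5 at column 3 and diagonals 1, 5.
Attacked columns: {1, 2, 3, 5}. Safe: {4}.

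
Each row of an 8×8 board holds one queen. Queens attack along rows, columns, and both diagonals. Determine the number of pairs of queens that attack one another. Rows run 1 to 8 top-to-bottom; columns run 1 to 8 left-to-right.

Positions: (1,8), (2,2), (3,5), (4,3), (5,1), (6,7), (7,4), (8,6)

0

All columns are distinct and no two queens satisfy |Δrow| = |Δcol|, so no pair attacks.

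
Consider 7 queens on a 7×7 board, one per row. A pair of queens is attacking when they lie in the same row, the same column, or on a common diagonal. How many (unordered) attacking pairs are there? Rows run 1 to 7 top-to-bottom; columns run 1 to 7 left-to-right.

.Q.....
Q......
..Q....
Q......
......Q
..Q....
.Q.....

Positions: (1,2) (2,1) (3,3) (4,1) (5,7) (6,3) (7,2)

Same column: (1,2)–(7,2) (column 2); (2,1)–(4,1) (column 1); (3,3)–(6,3) (column 3).
Same diagonal: (1,2)–(2,1) (|1−2| = |2−1| = 1); (4,1)–(6,3) (|4−6| = |1−3| = 2); (6,3)–(7,2) (|6−7| = |3−2| = 1).
Total attacking pairs: 6.

6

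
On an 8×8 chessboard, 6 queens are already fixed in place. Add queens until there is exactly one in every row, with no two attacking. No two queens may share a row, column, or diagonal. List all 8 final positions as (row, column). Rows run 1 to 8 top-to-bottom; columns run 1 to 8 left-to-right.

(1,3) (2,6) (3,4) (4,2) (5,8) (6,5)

Row 7: attacked by (1,3)→{3}; (2,6)→{1,6}; (3,4)→{4,8}; (4,2)→{2,5}; (5,8)→{6,8}; (6,5)→{4,5,6}. Safe: 7. Place at column 7.
Row 8: attacked by (1,3)→{3}; (2,6)→{6}; (3,4)→{4}; (4,2)→{2,6}; (5,8)→{5,8}; (6,5)→{3,5,7}; (7,7)→{6,7,8}. Safe: 1. Place at column 1.
Columns [3, 6, 4, 2, 8, 5, 7, 1], r−c [-2, -4, -1, 2, -3, 1, 0, 7], r+c [4, 8, 7, 6, 13, 11, 14, 9] are all distinct, so no two queens attack.

(1,3) (2,6) (3,4) (4,2) (5,8) (6,5) (7,7) (8,1)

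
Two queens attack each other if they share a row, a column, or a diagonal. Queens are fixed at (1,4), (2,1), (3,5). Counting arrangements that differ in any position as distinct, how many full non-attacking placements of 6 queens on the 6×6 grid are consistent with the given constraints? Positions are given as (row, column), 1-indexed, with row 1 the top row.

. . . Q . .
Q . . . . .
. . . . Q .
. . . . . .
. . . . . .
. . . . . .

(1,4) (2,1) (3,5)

Branch on row 4: col 2 → 1.
Sum: 1 = 1.

1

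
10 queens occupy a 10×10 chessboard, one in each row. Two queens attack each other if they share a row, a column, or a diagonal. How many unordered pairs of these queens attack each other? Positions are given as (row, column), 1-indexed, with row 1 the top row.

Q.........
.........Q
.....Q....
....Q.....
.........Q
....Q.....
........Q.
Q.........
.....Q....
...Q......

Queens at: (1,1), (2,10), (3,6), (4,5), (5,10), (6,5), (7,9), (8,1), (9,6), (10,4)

8

Same column: (1,1)–(8,1) (column 1); (2,10)–(5,10) (column 10); (3,6)–(9,6) (column 6); (4,5)–(6,5) (column 5).
Same diagonal: (3,6)–(4,5) (|3−4| = |6−5| = 1); (3,6)–(8,1) (|3−8| = |6−1| = 5); (4,5)–(8,1) (|4−8| = |5−1| = 4); (5,10)–(9,6) (|5−9| = |10−6| = 4).
Total attacking pairs: 8.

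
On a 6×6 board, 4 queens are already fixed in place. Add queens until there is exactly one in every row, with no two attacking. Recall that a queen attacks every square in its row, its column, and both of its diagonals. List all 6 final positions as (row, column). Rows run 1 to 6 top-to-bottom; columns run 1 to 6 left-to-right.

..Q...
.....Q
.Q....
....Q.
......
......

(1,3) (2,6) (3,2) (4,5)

(1,3) (2,6) (3,2) (4,5) (5,1) (6,4)

Row 5: attacked by (1,3)→{3}; (2,6)→{3,6}; (3,2)→{2,4}; (4,5)→{4,5,6}. Safe: 1. Place at column 1.
Row 6: attacked by (1,3)→{3}; (2,6)→{2,6}; (3,2)→{2,5}; (4,5)→{3,5}; (5,1)→{1,2}. Safe: 4. Place at column 4.
Columns [3, 6, 2, 5, 1, 4], r−c [-2, -4, 1, -1, 4, 2], r+c [4, 8, 5, 9, 6, 10] are all distinct, so no two queens attack.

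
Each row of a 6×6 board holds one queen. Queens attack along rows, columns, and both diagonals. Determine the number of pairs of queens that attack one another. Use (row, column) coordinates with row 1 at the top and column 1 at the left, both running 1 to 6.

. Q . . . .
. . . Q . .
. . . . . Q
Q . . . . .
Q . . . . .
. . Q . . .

4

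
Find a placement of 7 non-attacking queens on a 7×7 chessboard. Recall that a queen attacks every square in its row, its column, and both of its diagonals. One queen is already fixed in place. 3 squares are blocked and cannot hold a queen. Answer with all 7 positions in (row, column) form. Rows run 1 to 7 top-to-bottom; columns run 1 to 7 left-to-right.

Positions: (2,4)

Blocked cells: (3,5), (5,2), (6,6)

Row 1: attacked by (2,4)→{3,4,5}. Safe: 1, 2, 6, 7. Place at column 2.
Row 3: attacked by (1,2)→{2,4}; (2,4)→{3,4,5}. Blocked: 5. Safe: 1, 6, 7. Place at column 6.
Row 4: attacked by (1,2)→{2,5}; (2,4)→{2,4,6}; (3,6)→{5,6,7}. Safe: 1, 3. Place at column 1.
Row 5: attacked by (1,2)→{2,6}; (2,4)→{1,4,7}; (3,6)→{4,6}; (4,1)→{1,2}. Blocked: 2. Safe: 3, 5. Place at column 3.
Row 6: attacked by (1,2)→{2,7}; (2,4)→{4}; (3,6)→{3,6}; (4,1)→{1,3}; (5,3)→{2,3,4}. Blocked: 6. Safe: 5. Place at column 5.
Row 7: attacked by (1,2)→{2}; (2,4)→{4}; (3,6)→{2,6}; (4,1)→{1,4}; (5,3)→{1,3,5}; (6,5)→{4,5,6}. Safe: 7. Place at column 7.
Columns [2, 4, 6, 1, 3, 5, 7], r−c [-1, -2, -3, 3, 2, 1, 0], r+c [3, 6, 9, 5, 8, 11, 14] are all distinct, so no two queens attack.

(1,2) (2,4) (3,6) (4,1) (5,3) (6,5) (7,7)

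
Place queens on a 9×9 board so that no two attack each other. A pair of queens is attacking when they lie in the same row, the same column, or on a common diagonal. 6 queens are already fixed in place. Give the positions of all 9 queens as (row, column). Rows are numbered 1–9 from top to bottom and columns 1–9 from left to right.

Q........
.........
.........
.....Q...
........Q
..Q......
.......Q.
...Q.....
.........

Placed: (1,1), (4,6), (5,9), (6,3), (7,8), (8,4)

Row 2: attacked by (1,1)→{1,2}; (4,6)→{4,6,8}; (5,9)→{6,9}; (6,3)→{3,7}; (7,8)→{3,8}; (8,4)→{4}. Safe: 5. Place at column 5.
Row 3: attacked by (1,1)→{1,3}; (2,5)→{4,5,6}; (4,6)→{5,6,7}; (5,9)→{7,9}; (6,3)→{3,6}; (7,8)→{4,8}; (8,4)→{4,9}. Safe: 2. Place at column 2.
Row 9: attacked by (1,1)→{1,9}; (2,5)→{5}; (3,2)→{2,8}; (4,6)→{1,6}; (5,9)→{5,9}; (6,3)→{3,6}; (7,8)→{6,8}; (8,4)→{3,4,5}. Safe: 7. Place at column 7.
Columns [1, 5, 2, 6, 9, 3, 8, 4, 7], r−c [0, -3, 1, -2, -4, 3, -1, 4, 2], r+c [2, 7, 5, 10, 14, 9, 15, 12, 16] are all distinct, so no two queens attack.

(1,1) (2,5) (3,2) (4,6) (5,9) (6,3) (7,8) (8,4) (9,7)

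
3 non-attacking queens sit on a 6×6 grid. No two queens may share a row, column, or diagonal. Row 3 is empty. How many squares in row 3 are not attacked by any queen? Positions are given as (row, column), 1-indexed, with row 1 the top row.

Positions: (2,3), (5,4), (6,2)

(2,3) attacks row 3 at column 3 and diagonals 2, 4.
(5,4) attacks row 3 at column 4 and diagonals 2, 6.
(6,2) attacks row 3 at column 2 and diagonals 5.
Attacked columns: {2, 3, 4, 5, 6}. Safe: {1}.

1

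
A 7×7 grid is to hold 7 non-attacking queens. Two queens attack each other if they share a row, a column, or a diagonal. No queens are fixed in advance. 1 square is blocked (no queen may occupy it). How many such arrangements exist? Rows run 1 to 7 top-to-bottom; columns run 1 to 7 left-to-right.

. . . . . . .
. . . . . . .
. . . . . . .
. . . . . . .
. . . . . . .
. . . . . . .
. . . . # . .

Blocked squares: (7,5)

34

Branch on row 1: col 1 → 3; col 2 → 6; col 3 → 4; col 4 → 5; col 5 → 6; col 6 → 7; col 7 → 3.
Sum: 3 + 6 + 4 + 5 + 6 + 7 + 3 = 34.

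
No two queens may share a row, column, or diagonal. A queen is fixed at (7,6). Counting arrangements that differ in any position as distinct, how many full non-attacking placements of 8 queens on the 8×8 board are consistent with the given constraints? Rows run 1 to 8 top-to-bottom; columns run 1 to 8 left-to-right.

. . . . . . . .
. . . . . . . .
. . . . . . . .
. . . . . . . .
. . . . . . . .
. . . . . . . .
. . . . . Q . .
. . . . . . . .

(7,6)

14

Branch on row 1: col 1 → 1; col 2 → 3; col 3 → 0; col 4 → 3; col 5 → 6; col 7 → 1; col 8 → 0.
Sum: 1 + 3 + 0 + 3 + 6 + 1 + 0 = 14.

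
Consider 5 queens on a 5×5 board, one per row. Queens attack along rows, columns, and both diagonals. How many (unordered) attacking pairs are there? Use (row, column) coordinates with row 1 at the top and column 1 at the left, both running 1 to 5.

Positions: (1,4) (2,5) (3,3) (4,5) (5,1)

3

Same column: (2,5)–(4,5) (column 5).
Same diagonal: (1,4)–(2,5) (|1−2| = |4−5| = 1); (3,3)–(5,1) (|3−5| = |3−1| = 2).
Total attacking pairs: 3.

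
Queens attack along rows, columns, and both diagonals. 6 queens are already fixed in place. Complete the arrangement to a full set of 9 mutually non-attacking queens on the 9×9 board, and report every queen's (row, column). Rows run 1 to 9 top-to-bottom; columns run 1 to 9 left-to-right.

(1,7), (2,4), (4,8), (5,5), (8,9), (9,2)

Row 3: attacked by (1,7)→{5,7,9}; (2,4)→{3,4,5}; (4,8)→{7,8,9}; (5,5)→{3,5,7}; (8,9)→{4,9}; (9,2)→{2,8}. Safe: 1, 6. Place at column 1.
Row 6: attacked by (1,7)→{2,7}; (2,4)→{4,8}; (3,1)→{1,4}; (4,8)→{6,8}; (5,5)→{4,5,6}; (8,9)→{7,9}; (9,2)→{2,5}. Safe: 3. Place at column 3.
Row 7: attacked by (1,7)→{1,7}; (2,4)→{4,9}; (3,1)→{1,5}; (4,8)→{5,8}; (5,5)→{3,5,7}; (6,3)→{2,3,4}; (8,9)→{8,9}; (9,2)→{2,4}. Safe: 6. Place at column 6.
Columns [7, 4, 1, 8, 5, 3, 6, 9, 2], r−c [-6, -2, 2, -4, 0, 3, 1, -1, 7], r+c [8, 6, 4, 12, 10, 9, 13, 17, 11] are all distinct, so no two queens attack.

(1,7) (2,4) (3,1) (4,8) (5,5) (6,3) (7,6) (8,9) (9,2)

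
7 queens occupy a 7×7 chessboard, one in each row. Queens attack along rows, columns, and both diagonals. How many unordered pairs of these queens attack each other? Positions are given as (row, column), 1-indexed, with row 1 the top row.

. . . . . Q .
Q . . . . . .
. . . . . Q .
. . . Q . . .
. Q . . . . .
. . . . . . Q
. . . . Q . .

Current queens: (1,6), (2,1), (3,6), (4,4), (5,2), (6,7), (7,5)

Same column: (1,6)–(3,6) (column 6).
Same diagonal: (1,6)–(5,2) (|1−5| = |6−2| = 4).
Total attacking pairs: 2.

2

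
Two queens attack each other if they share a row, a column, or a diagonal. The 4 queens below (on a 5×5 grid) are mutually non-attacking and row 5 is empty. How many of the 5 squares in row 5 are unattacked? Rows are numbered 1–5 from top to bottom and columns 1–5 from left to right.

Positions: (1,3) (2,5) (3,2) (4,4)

1

(1,3) attacks row 5 at column 3.
(2,5) attacks row 5 at column 5 and diagonals 2.
(3,2) attacks row 5 at column 2 and diagonals 4.
(4,4) attacks row 5 at column 4 and diagonals 3, 5.
Attacked columns: {2, 3, 4, 5}. Safe: {1}.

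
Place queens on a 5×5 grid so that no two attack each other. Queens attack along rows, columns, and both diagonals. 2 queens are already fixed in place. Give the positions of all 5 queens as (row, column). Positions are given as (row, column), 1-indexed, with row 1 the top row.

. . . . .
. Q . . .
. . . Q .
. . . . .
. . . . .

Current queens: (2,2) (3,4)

(1,5) (2,2) (3,4) (4,1) (5,3)

Row 1: attacked by (2,2)→{1,2,3}; (3,4)→{2,4}. Safe: 5. Place at column 5.
Row 4: attacked by (1,5)→{2,5}; (2,2)→{2,4}; (3,4)→{3,4,5}. Safe: 1. Place at column 1.
Row 5: attacked by (1,5)→{1,5}; (2,2)→{2,5}; (3,4)→{2,4}; (4,1)→{1,2}. Safe: 3. Place at column 3.
Columns [5, 2, 4, 1, 3], r−c [-4, 0, -1, 3, 2], r+c [6, 4, 7, 5, 8] are all distinct, so no two queens attack.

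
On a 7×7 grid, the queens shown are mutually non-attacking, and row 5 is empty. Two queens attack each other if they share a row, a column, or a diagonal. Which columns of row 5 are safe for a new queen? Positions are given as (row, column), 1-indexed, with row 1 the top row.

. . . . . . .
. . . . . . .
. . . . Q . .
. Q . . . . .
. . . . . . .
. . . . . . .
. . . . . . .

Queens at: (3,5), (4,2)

columns 4, 6

(3,5) attacks row 5 at column 5 and diagonals 3, 7.
(4,2) attacks row 5 at column 2 and diagonals 1, 3.
Attacked columns: {1, 2, 3, 5, 7}. Safe: {4, 6}.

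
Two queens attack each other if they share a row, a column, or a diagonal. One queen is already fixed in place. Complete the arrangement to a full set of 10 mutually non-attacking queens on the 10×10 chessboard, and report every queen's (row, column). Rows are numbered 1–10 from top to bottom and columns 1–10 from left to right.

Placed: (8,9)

Row 1: attacked by (8,9)→{2,9}. Safe: 1, 3, 4, 5, 6, 7, 8, 10. Place at column 1.
Row 2: attacked by (1,1)→{1,2}; (8,9)→{3,9}. Safe: 4, 5, 6, 7, 8, 10. Place at column 5.
Row 3: attacked by (1,1)→{1,3}; (2,5)→{4,5,6}; (8,9)→{4,9}. Safe: 2, 7, 8, 10. Place at column 7.
Row 4: attacked by (1,1)→{1,4}; (2,5)→{3,5,7}; (3,7)→{6,7,8}; (8,9)→{5,9}. Safe: 2, 10. Place at column 2.
Row 5: attacked by (1,1)→{1,5}; (2,5)→{2,5,8}; (3,7)→{5,7,9}; (4,2)→{1,2,3}; (8,9)→{6,9}. Safe: 4, 10. Place at column 10.
Row 6: attacked by (1,1)→{1,6}; (2,5)→{1,5,9}; (3,7)→{4,7,10}; (4,2)→{2,4}; (5,10)→{9,10}; (8,9)→{7,9}. Safe: 3, 8. Place at column 8.
Row 7: attacked by (1,1)→{1,7}; (2,5)→{5,10}; (3,7)→{3,7}; (4,2)→{2,5}; (5,10)→{8,10}; (6,8)→{7,8,9}; (8,9)→{8,9,10}. Safe: 4, 6. Place at column 4.
Row 9: attacked by (1,1)→{1,9}; (2,5)→{5}; (3,7)→{1,7}; (4,2)→{2,7}; (5,10)→{6,10}; (6,8)→{5,8}; (7,4)→{2,4,6}; (8,9)→{8,9,10}. Safe: 3. Place at column 3.
Row 10: attacked by (1,1)→{1,10}; (2,5)→{5}; (3,7)→{7}; (4,2)→{2,8}; (5,10)→{5,10}; (6,8)→{4,8}; (7,4)→{1,4,7}; (8,9)→{7,9}; (9,3)→{2,3,4}. Safe: 6. Place at column 6.
Columns [1, 5, 7, 2, 10, 8, 4, 9, 3, 6], r−c [0, -3, -4, 2, -5, -2, 3, -1, 6, 4], r+c [2, 7, 10, 6, 15, 14, 11, 17, 12, 16] are all distinct, so no two queens attack.

(1,1) (2,5) (3,7) (4,2) (5,10) (6,8) (7,4) (8,9) (9,3) (10,6)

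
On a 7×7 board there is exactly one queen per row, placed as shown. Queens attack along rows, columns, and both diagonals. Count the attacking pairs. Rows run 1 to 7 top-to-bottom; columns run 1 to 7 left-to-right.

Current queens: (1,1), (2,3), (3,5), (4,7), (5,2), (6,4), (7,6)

0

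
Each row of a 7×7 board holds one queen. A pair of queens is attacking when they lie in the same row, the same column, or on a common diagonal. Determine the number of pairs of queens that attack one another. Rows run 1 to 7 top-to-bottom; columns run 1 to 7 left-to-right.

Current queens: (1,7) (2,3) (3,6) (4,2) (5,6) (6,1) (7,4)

3

Same column: (3,6)–(5,6) (column 6).
Same diagonal: (2,3)–(5,6) (|2−5| = |3−6| = 3); (5,6)–(7,4) (|5−7| = |6−4| = 2).
Total attacking pairs: 3.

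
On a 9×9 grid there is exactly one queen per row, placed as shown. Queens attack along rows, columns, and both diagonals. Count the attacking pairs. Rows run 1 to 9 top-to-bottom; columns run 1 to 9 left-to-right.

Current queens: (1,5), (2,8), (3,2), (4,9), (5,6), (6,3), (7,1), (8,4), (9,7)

All columns are distinct and no two queens satisfy |Δrow| = |Δcol|, so no pair attacks.

0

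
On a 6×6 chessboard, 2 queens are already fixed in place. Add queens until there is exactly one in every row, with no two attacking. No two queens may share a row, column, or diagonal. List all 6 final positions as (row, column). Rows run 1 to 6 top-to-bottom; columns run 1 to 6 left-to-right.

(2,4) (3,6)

Row 1: attacked by (2,4)→{3,4,5}; (3,6)→{4,6}. Safe: 1, 2. Place at column 2.
Row 4: attacked by (1,2)→{2,5}; (2,4)→{2,4,6}; (3,6)→{5,6}. Safe: 1, 3. Place at column 1.
Row 5: attacked by (1,2)→{2,6}; (2,4)→{1,4}; (3,6)→{4,6}; (4,1)→{1,2}. Safe: 3, 5. Place at column 3.
Row 6: attacked by (1,2)→{2}; (2,4)→{4}; (3,6)→{3,6}; (4,1)→{1,3}; (5,3)→{2,3,4}. Safe: 5. Place at column 5.
Columns [2, 4, 6, 1, 3, 5], r−c [-1, -2, -3, 3, 2, 1], r+c [3, 6, 9, 5, 8, 11] are all distinct, so no two queens attack.

(1,2) (2,4) (3,6) (4,1) (5,3) (6,5)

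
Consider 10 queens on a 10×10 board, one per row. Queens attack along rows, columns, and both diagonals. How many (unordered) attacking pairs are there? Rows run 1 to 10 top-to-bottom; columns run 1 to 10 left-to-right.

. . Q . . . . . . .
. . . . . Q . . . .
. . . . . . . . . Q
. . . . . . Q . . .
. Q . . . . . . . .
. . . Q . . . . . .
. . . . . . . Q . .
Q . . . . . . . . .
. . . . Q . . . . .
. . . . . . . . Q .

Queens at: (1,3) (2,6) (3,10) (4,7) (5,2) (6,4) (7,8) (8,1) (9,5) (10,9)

0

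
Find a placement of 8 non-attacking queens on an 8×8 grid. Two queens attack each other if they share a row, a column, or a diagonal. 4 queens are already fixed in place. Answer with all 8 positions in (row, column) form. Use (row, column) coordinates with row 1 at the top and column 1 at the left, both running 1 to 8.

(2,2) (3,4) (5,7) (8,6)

(1,8) (2,2) (3,4) (4,1) (5,7) (6,5) (7,3) (8,6)

Row 1: attacked by (2,2)→{1,2,3}; (3,4)→{2,4,6}; (5,7)→{3,7}; (8,6)→{6}. Safe: 5, 8. Place at column 8.
Row 4: attacked by (1,8)→{5,8}; (2,2)→{2,4}; (3,4)→{3,4,5}; (5,7)→{6,7,8}; (8,6)→{2,6}. Safe: 1. Place at column 1.
Row 6: attacked by (1,8)→{3,8}; (2,2)→{2,6}; (3,4)→{1,4,7}; (4,1)→{1,3}; (5,7)→{6,7,8}; (8,6)→{4,6,8}. Safe: 5. Place at column 5.
Row 7: attacked by (1,8)→{2,8}; (2,2)→{2,7}; (3,4)→{4,8}; (4,1)→{1,4}; (5,7)→{5,7}; (6,5)→{4,5,6}; (8,6)→{5,6,7}. Safe: 3. Place at column 3.
Columns [8, 2, 4, 1, 7, 5, 3, 6], r−c [-7, 0, -1, 3, -2, 1, 4, 2], r+c [9, 4, 7, 5, 12, 11, 10, 14] are all distinct, so no two queens attack.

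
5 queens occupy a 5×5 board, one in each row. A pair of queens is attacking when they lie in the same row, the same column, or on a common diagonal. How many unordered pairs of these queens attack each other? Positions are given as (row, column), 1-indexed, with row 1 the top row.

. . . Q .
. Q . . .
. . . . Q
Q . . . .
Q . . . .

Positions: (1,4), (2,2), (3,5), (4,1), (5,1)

2

Same column: (4,1)–(5,1) (column 1).
Same diagonal: (1,4)–(4,1) (|1−4| = |4−1| = 3).
Total attacking pairs: 2.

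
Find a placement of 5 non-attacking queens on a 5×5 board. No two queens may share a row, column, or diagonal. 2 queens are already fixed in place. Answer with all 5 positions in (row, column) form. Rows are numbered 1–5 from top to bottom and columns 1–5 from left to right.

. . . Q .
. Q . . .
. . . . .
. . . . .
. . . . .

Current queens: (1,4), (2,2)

(1,4) (2,2) (3,5) (4,3) (5,1)

Row 3: attacked by (1,4)→{2,4}; (2,2)→{1,2,3}. Safe: 5. Place at column 5.
Row 4: attacked by (1,4)→{1,4}; (2,2)→{2,4}; (3,5)→{4,5}. Safe: 3. Place at column 3.
Row 5: attacked by (1,4)→{4}; (2,2)→{2,5}; (3,5)→{3,5}; (4,3)→{2,3,4}. Safe: 1. Place at column 1.
Columns [4, 2, 5, 3, 1], r−c [-3, 0, -2, 1, 4], r+c [5, 4, 8, 7, 6] are all distinct, so no two queens attack.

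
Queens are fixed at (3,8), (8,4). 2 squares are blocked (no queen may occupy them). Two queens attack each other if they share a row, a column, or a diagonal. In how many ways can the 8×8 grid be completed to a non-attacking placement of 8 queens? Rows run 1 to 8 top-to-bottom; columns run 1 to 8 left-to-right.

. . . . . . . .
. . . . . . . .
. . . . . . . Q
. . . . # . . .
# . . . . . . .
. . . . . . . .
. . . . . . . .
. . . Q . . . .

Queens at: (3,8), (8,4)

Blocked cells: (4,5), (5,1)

Branch on row 1: col 1 → 1; col 2 → 0; col 3 → 1; col 5 → 1; col 7 → 1.
Sum: 1 + 0 + 1 + 1 + 1 = 4.

4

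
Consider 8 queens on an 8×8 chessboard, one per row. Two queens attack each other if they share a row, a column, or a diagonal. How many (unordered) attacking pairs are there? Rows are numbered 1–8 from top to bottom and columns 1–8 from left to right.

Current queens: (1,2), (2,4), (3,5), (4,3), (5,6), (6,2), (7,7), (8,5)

5

Same column: (1,2)–(6,2) (column 2); (3,5)–(8,5) (column 5).
Same diagonal: (1,2)–(5,6) (|1−5| = |2−6| = 4); (2,4)–(3,5) (|2−3| = |4−5| = 1); (3,5)–(6,2) (|3−6| = |5−2| = 3).
Total attacking pairs: 5.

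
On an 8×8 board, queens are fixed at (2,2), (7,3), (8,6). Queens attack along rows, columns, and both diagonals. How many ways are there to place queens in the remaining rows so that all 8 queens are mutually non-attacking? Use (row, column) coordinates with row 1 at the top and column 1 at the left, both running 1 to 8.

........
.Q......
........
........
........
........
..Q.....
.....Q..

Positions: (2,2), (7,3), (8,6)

Branch on row 1: col 4 → 1; col 5 → 1; col 7 → 1; col 8 → 1.
Sum: 1 + 1 + 1 + 1 = 4.

4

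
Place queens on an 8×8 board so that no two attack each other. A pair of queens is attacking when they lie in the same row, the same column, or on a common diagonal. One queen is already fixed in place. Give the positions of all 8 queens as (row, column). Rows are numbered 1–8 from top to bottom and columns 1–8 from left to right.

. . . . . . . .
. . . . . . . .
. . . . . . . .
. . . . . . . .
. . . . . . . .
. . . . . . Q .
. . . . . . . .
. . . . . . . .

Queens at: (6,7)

Row 1: attacked by (6,7)→{2,7}. Safe: 1, 3, 4, 5, 6, 8. Place at column 1.
Row 2: attacked by (1,1)→{1,2}; (6,7)→{3,7}. Safe: 4, 5, 6, 8. Place at column 5.
Row 3: attacked by (1,1)→{1,3}; (2,5)→{4,5,6}; (6,7)→{4,7}. Safe: 2, 8. Place at column 8.
Row 4: attacked by (1,1)→{1,4}; (2,5)→{3,5,7}; (3,8)→{7,8}; (6,7)→{5,7}. Safe: 2, 6. Place at column 6.
Row 5: attacked by (1,1)→{1,5}; (2,5)→{2,5,8}; (3,8)→{6,8}; (4,6)→{5,6,7}; (6,7)→{6,7,8}. Safe: 3, 4. Place at column 3.
Row 7: attacked by (1,1)→{1,7}; (2,5)→{5}; (3,8)→{4,8}; (4,6)→{3,6}; (5,3)→{1,3,5}; (6,7)→{6,7,8}. Safe: 2. Place at column 2.
Row 8: attacked by (1,1)→{1,8}; (2,5)→{5}; (3,8)→{3,8}; (4,6)→{2,6}; (5,3)→{3,6}; (6,7)→{5,7}; (7,2)→{1,2,3}. Safe: 4. Place at column 4.
Columns [1, 5, 8, 6, 3, 7, 2, 4], r−c [0, -3, -5, -2, 2, -1, 5, 4], r+c [2, 7, 11, 10, 8, 13, 9, 12] are all distinct, so no two queens attack.

(1,1) (2,5) (3,8) (4,6) (5,3) (6,7) (7,2) (8,4)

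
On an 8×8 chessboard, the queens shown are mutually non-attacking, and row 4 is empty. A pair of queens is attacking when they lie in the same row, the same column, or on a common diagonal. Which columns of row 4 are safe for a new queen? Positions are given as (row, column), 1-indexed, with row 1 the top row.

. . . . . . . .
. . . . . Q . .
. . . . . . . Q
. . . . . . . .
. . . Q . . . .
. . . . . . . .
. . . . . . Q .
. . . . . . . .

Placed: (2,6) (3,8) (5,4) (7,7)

(2,6) attacks row 4 at column 6 and diagonals 4, 8.
(3,8) attacks row 4 at column 8 and diagonals 7.
(5,4) attacks row 4 at column 4 and diagonals 3, 5.
(7,7) attacks row 4 at column 7 and diagonals 4.
Attacked columns: {3, 4, 5, 6, 7, 8}. Safe: {1, 2}.

columns 1, 2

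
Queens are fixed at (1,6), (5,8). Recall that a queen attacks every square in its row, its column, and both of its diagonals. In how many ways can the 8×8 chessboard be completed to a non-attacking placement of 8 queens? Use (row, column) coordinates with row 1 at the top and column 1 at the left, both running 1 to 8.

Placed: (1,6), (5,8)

Branch on row 2: col 1 → 1; col 2 → 0; col 3 → 1; col 4 → 2.
Sum: 1 + 0 + 1 + 2 = 4.

4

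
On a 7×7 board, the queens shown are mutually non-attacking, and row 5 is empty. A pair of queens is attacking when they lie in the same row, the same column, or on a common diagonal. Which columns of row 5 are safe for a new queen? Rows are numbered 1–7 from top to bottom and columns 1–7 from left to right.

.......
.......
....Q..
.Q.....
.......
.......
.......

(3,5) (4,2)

columns 4, 6

(3,5) attacks row 5 at column 5 and diagonals 3, 7.
(4,2) attacks row 5 at column 2 and diagonals 1, 3.
Attacked columns: {1, 2, 3, 5, 7}. Safe: {4, 6}.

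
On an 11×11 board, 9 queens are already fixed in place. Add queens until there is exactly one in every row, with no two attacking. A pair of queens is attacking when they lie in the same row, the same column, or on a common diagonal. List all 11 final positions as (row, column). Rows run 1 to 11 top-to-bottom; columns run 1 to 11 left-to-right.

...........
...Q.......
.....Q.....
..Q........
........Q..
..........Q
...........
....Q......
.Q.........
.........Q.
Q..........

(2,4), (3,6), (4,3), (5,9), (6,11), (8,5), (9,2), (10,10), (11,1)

Row 1: attacked by (2,4)→{3,4,5}; (3,6)→{4,6,8}; (4,3)→{3,6}; (5,9)→{5,9}; (6,11)→{6,11}; (8,5)→{5}; (9,2)→{2,10}; (10,10)→{1,10}; (11,1)→{1,11}. Safe: 7. Place at column 7.
Row 7: attacked by (1,7)→{1,7}; (2,4)→{4,9}; (3,6)→{2,6,10}; (4,3)→{3,6}; (5,9)→{7,9,11}; (6,11)→{10,11}; (8,5)→{4,5,6}; (9,2)→{2,4}; (10,10)→{7,10}; (11,1)→{1,5}. Safe: 8. Place at column 8.
Columns [7, 4, 6, 3, 9, 11, 8, 5, 2, 10, 1], r−c [-6, -2, -3, 1, -4, -5, -1, 3, 7, 0, 10], r+c [8, 6, 9, 7, 14, 17, 15, 13, 11, 20, 12] are all distinct, so no two queens attack.

(1,7) (2,4) (3,6) (4,3) (5,9) (6,11) (7,8) (8,5) (9,2) (10,10) (11,1)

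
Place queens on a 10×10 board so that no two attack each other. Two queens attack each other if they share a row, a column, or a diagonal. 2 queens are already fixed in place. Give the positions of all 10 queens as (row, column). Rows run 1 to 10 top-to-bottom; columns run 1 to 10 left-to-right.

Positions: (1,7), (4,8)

(1,7) (2,4) (3,6) (4,8) (5,10) (6,1) (7,3) (8,5) (9,2) (10,9)

Row 2: attacked by (1,7)→{6,7,8}; (4,8)→{6,8,10}. Safe: 1, 2, 3, 4, 5, 9. Place at column 4.
Row 3: attacked by (1,7)→{5,7,9}; (2,4)→{3,4,5}; (4,8)→{7,8,9}. Safe: 1, 2, 6, 10. Place at column 6.
Row 5: attacked by (1,7)→{3,7}; (2,4)→{1,4,7}; (3,6)→{4,6,8}; (4,8)→{7,8,9}. Safe: 2, 5, 10. Place at column 10.
Row 6: attacked by (1,7)→{2,7}; (2,4)→{4,8}; (3,6)→{3,6,9}; (4,8)→{6,8,10}; (5,10)→{9,10}. Safe: 1, 5. Place at column 1.
Row 7: attacked by (1,7)→{1,7}; (2,4)→{4,9}; (3,6)→{2,6,10}; (4,8)→{5,8}; (5,10)→{8,10}; (6,1)→{1,2}. Safe: 3. Place at column 3.
Row 8: attacked by (1,7)→{7}; (2,4)→{4,10}; (3,6)→{1,6}; (4,8)→{4,8}; (5,10)→{7,10}; (6,1)→{1,3}; (7,3)→{2,3,4}. Safe: 5, 9. Place at column 5.
Row 9: attacked by (1,7)→{7}; (2,4)→{4}; (3,6)→{6}; (4,8)→{3,8}; (5,10)→{6,10}; (6,1)→{1,4}; (7,3)→{1,3,5}; (8,5)→{4,5,6}. Safe: 2, 9. Place at column 2.
Row 10: attacked by (1,7)→{7}; (2,4)→{4}; (3,6)→{6}; (4,8)→{2,8}; (5,10)→{5,10}; (6,1)→{1,5}; (7,3)→{3,6}; (8,5)→{3,5,7}; (9,2)→{1,2,3}. Safe: 9. Place at column 9.
Columns [7, 4, 6, 8, 10, 1, 3, 5, 2, 9], r−c [-6, -2, -3, -4, -5, 5, 4, 3, 7, 1], r+c [8, 6, 9, 12, 15, 7, 10, 13, 11, 19] are all distinct, so no two queens attack.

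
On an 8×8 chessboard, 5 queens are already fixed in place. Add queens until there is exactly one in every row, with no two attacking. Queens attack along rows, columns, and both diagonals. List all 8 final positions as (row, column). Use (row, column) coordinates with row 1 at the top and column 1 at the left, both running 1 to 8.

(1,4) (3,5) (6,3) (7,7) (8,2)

Row 2: attacked by (1,4)→{3,4,5}; (3,5)→{4,5,6}; (6,3)→{3,7}; (7,7)→{2,7}; (8,2)→{2,8}. Safe: 1. Place at column 1.
Row 4: attacked by (1,4)→{1,4,7}; (2,1)→{1,3}; (3,5)→{4,5,6}; (6,3)→{1,3,5}; (7,7)→{4,7}; (8,2)→{2,6}. Safe: 8. Place at column 8.
Row 5: attacked by (1,4)→{4,8}; (2,1)→{1,4}; (3,5)→{3,5,7}; (4,8)→{7,8}; (6,3)→{2,3,4}; (7,7)→{5,7}; (8,2)→{2,5}. Safe: 6. Place at column 6.
Columns [4, 1, 5, 8, 6, 3, 7, 2], r−c [-3, 1, -2, -4, -1, 3, 0, 6], r+c [5, 3, 8, 12, 11, 9, 14, 10] are all distinct, so no two queens attack.

(1,4) (2,1) (3,5) (4,8) (5,6) (6,3) (7,7) (8,2)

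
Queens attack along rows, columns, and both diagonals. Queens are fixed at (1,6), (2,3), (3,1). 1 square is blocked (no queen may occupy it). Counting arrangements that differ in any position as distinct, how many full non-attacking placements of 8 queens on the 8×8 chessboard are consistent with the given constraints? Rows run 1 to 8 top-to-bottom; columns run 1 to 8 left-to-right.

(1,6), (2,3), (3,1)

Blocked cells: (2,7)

Branch on row 4: col 4 → 0; col 7 → 1; col 8 → 2.
Sum: 0 + 1 + 2 = 3.

3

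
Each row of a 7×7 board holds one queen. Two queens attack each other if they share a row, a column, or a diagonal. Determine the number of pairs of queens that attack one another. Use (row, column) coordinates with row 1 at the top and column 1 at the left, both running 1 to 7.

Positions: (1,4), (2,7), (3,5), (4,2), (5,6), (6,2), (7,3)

3

Same column: (4,2)–(6,2) (column 2).
Same diagonal: (3,5)–(6,2) (|3−6| = |5−2| = 3); (6,2)–(7,3) (|6−7| = |2−3| = 1).
Total attacking pairs: 3.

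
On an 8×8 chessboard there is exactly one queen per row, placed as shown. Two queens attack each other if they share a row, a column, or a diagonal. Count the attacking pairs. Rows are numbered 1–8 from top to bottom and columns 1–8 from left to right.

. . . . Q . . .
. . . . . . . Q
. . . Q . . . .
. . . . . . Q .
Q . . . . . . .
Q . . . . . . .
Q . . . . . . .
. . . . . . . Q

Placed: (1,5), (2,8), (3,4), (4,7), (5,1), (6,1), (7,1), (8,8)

Same column: (2,8)–(8,8) (column 8); (5,1)–(6,1) (column 1); (5,1)–(7,1) (column 1); (6,1)–(7,1) (column 1).
Same diagonal: (1,5)–(5,1) (|1−5| = |5−1| = 4); (3,4)–(6,1) (|3−6| = |4−1| = 3).
Total attacking pairs: 6.

6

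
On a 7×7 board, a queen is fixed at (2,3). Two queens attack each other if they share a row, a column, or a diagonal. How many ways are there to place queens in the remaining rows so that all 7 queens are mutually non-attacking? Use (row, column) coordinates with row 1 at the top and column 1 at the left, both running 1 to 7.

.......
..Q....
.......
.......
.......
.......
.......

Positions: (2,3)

6

Branch on row 1: col 1 → 1; col 5 → 1; col 6 → 3; col 7 → 1.
Sum: 1 + 1 + 3 + 1 = 6.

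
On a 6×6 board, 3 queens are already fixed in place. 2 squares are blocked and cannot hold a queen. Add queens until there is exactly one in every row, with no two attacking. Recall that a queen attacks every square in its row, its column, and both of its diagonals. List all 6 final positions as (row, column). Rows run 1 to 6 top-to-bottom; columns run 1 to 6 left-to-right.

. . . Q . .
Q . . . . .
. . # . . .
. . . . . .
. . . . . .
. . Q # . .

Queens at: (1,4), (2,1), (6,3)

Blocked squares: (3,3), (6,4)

(1,4) (2,1) (3,5) (4,2) (5,6) (6,3)

Row 3: attacked by (1,4)→{2,4,6}; (2,1)→{1,2}; (6,3)→{3,6}. Blocked: 3. Safe: 5. Place at column 5.
Row 4: attacked by (1,4)→{1,4}; (2,1)→{1,3}; (3,5)→{4,5,6}; (6,3)→{1,3,5}. Safe: 2. Place at column 2.
Row 5: attacked by (1,4)→{4}; (2,1)→{1,4}; (3,5)→{3,5}; (4,2)→{1,2,3}; (6,3)→{2,3,4}. Safe: 6. Place at column 6.
Columns [4, 1, 5, 2, 6, 3], r−c [-3, 1, -2, 2, -1, 3], r+c [5, 3, 8, 6, 11, 9] are all distinct, so no two queens attack.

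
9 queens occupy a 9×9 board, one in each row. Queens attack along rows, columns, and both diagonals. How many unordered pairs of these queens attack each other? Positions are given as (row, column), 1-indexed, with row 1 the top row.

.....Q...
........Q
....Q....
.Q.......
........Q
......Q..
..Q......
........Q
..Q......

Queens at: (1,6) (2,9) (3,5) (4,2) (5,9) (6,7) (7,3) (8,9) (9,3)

5

Same column: (2,9)–(5,9) (column 9); (2,9)–(8,9) (column 9); (5,9)–(8,9) (column 9); (7,3)–(9,3) (column 3).
Same diagonal: (6,7)–(8,9) (|6−8| = |7−9| = 2).
Total attacking pairs: 5.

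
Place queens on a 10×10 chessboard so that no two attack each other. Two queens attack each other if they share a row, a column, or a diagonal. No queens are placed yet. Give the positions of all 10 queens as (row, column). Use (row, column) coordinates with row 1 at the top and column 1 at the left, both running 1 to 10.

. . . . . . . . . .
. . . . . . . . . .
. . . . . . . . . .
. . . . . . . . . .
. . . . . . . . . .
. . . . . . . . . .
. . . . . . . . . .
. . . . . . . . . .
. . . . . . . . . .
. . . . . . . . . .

Row 1: Safe: 1, 2, 3, 4, 5, 6, 7, 8, 9, 10. Place at column 8.
Row 2: attacked by (1,8)→{7,8,9}. Safe: 1, 2, 3, 4, 5, 6, 10. Place at column 4.
Row 3: attacked by (1,8)→{6,8,10}; (2,4)→{3,4,5}. Safe: 1, 2, 7, 9. Place at column 2.
Row 4: attacked by (1,8)→{5,8}; (2,4)→{2,4,6}; (3,2)→{1,2,3}. Safe: 7, 9, 10. Place at column 7.
Row 5: attacked by (1,8)→{4,8}; (2,4)→{1,4,7}; (3,2)→{2,4}; (4,7)→{6,7,8}. Safe: 3, 5, 9, 10. Place at column 10.
Row 6: attacked by (1,8)→{3,8}; (2,4)→{4,8}; (3,2)→{2,5}; (4,7)→{5,7,9}; (5,10)→{9,10}. Safe: 1, 6. Place at column 6.
Row 7: attacked by (1,8)→{2,8}; (2,4)→{4,9}; (3,2)→{2,6}; (4,7)→{4,7,10}; (5,10)→{8,10}; (6,6)→{5,6,7}. Safe: 1, 3. Place at column 1.
Row 8: attacked by (1,8)→{1,8}; (2,4)→{4,10}; (3,2)→{2,7}; (4,7)→{3,7}; (5,10)→{7,10}; (6,6)→{4,6,8}; (7,1)→{1,2}. Safe: 5, 9. Place at column 9.
Row 9: attacked by (1,8)→{8}; (2,4)→{4}; (3,2)→{2,8}; (4,7)→{2,7}; (5,10)→{6,10}; (6,6)→{3,6,9}; (7,1)→{1,3}; (8,9)→{8,9,10}. Safe: 5. Place at column 5.
Row 10: attacked by (1,8)→{8}; (2,4)→{4}; (3,2)→{2,9}; (4,7)→{1,7}; (5,10)→{5,10}; (6,6)→{2,6,10}; (7,1)→{1,4}; (8,9)→{7,9}; (9,5)→{4,5,6}. Safe: 3. Place at column 3.
Columns [8, 4, 2, 7, 10, 6, 1, 9, 5, 3], r−c [-7, -2, 1, -3, -5, 0, 6, -1, 4, 7], r+c [9, 6, 5, 11, 15, 12, 8, 17, 14, 13] are all distinct, so no two queens attack.

(1,8) (2,4) (3,2) (4,7) (5,10) (6,6) (7,1) (8,9) (9,5) (10,3)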